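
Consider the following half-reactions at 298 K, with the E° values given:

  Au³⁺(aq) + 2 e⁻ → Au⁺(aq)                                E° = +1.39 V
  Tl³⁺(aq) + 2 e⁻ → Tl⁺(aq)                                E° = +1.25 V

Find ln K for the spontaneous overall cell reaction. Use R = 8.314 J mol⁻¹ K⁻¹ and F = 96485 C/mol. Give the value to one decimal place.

Cathode: Au³⁺/Au⁺; anode: Tl³⁺/Tl⁺. E°cell = (+1.39) − (+1.25) = +0.14 V, with n = 2.
ΔG° = −nFE° = −RT ln K, so ln K = nFE°/(RT) = (2)(96485)(+0.14) / ((8.314)(298)) = 10.904.

10.9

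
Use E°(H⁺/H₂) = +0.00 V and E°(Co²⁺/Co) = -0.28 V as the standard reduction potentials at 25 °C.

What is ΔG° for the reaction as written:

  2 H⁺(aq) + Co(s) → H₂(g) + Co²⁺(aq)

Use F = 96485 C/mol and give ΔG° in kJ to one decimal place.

As written, H⁺/H₂ is reduced (cathode) and Co²⁺/Co is oxidised (anode), so E°cell = (+0.00) − (-0.28) = +0.28 V.
Balancing electrons gives n = 2.
ΔG° = −nFE° = −(2)(96485)(+0.28) = -54,032 J = -54.0 kJ.

-54.0 kJ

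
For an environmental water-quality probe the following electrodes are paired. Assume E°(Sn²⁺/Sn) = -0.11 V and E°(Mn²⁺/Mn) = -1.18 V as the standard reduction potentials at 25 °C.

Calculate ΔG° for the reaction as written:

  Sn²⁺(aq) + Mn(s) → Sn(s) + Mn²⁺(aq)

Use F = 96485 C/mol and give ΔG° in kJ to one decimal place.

-206.5 kJ

As written, Sn²⁺/Sn is reduced (cathode) and Mn²⁺/Mn is oxidised (anode), so E°cell = (-0.11) − (-1.18) = +1.07 V.
Balancing electrons gives n = 2.
ΔG° = −nFE° = −(2)(96485)(+1.07) = -206,478 J = -206.5 kJ.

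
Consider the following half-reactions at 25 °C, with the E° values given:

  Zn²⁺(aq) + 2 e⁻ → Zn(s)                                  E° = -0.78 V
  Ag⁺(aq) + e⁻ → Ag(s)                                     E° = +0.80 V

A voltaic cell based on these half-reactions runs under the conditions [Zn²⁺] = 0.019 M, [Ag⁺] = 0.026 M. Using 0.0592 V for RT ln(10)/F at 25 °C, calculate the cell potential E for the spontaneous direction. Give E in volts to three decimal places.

+1.537 V

Ag⁺/Ag is the cathode (higher E°), Zn²⁺/Zn the anode: E°cell = +0.80 − (-0.78) = +1.58 V, n = 2.
Overall: 2 Ag⁺(aq) + Zn(s) → 2 Ag(s) + Zn²⁺(aq)
Q = [Zn²⁺] / ([Ag⁺]^2); log Q = 1.449.
E = E° − (0.0592/n) log Q = +1.58 − (0.0592/2)(1.449) = +1.537 V.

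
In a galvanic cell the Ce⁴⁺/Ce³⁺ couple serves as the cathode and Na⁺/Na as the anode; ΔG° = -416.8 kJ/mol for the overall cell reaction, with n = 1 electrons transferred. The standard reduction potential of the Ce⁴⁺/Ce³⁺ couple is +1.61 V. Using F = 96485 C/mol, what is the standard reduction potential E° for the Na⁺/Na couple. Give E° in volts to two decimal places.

E°cell = −ΔG°/(nF) = −(-416.8×10³)/((1)(96485)) = +4.320 V.
Since Ce⁴⁺/Ce³⁺ is the cathode and Na⁺/Na the anode, E°cell = E°(Ce⁴⁺/Ce³⁺) − E°(Na⁺/Na).
So E°(Na⁺/Na) = E°(Ce⁴⁺/Ce³⁺) − E°cell = (+1.61) − (+4.320) = -2.71 V.

-2.71 V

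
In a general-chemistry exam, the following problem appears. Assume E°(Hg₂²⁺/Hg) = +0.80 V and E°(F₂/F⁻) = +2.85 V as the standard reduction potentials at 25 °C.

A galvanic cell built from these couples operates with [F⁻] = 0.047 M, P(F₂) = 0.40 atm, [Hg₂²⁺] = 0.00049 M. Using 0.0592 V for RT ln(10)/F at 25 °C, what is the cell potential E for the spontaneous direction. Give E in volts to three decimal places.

+2.215 V

F₂/F⁻ is the cathode (higher E°), Hg₂²⁺/Hg the anode: E°cell = +2.85 − (+0.80) = +2.05 V, n = 2.
Overall: F₂(g) + 2 Hg(l) → 2 F⁻(aq) + Hg₂²⁺(aq)
Q = [F⁻]^2·[Hg₂²⁺] / (P(F₂)); log Q = -5.568.
E = E° − (0.0592/n) log Q = +2.05 − (0.0592/2)(-5.568) = +2.215 V.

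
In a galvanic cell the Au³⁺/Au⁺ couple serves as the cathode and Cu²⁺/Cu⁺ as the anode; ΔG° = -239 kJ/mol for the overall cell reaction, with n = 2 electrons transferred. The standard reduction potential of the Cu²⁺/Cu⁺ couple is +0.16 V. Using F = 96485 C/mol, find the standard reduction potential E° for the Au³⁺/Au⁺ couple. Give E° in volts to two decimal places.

+1.40 V

E°cell = −ΔG°/(nF) = −(-239×10³)/((2)(96485)) = +1.239 V.
Since Au³⁺/Au⁺ is the cathode and Cu²⁺/Cu⁺ the anode, E°cell = E°(Au³⁺/Au⁺) − E°(Cu²⁺/Cu⁺).
So E°(Au³⁺/Au⁺) = E°cell + E°(Cu²⁺/Cu⁺) = +1.239 + (+0.16) = +1.40 V.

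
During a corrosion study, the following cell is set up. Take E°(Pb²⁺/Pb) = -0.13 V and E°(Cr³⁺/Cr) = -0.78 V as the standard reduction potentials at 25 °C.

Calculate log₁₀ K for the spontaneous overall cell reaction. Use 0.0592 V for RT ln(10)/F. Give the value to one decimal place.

65.9

Cathode: Pb²⁺/Pb; anode: Cr³⁺/Cr. E°cell = +0.65 V, n = 6.
log K = nE°cell / 0.0592 = (6)(+0.65) / 0.0592 = 65.9.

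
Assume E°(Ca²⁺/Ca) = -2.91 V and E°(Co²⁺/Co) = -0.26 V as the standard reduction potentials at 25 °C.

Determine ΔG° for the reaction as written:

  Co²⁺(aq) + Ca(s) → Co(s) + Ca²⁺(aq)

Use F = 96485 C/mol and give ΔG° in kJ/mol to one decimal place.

As written, Co²⁺/Co is reduced (cathode) and Ca²⁺/Ca is oxidised (anode), so E°cell = (-0.26) − (-2.91) = +2.65 V.
Balancing electrons gives n = 2.
ΔG° = −nFE° = −(2)(96485)(+2.65) = -511,370 J = -511.4 kJ/mol.

-511.4 kJ/mol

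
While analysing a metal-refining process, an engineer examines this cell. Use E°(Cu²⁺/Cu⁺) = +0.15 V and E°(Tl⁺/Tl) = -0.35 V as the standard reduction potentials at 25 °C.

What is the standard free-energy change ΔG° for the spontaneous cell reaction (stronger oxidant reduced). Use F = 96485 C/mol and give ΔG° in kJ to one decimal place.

Cu²⁺/Cu⁺ (E° = +0.15 V) is the cathode; Tl⁺/Tl (E° = -0.35 V) is the anode, so E°cell = +0.50 V.
Balancing electrons gives n = 1 (lcm of 1 and 1).
ΔG° = −nFE° = −(1)(96485)(+0.50) = -48,242 J = -48.2 kJ.

-48.2 kJ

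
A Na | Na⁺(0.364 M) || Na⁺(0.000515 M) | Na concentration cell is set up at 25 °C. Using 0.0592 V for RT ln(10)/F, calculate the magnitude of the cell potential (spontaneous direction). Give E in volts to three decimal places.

+0.169 V

For a concentration cell E°cell = 0. The 0.364 M side is the cathode (reduction is favoured where [Na⁺] is higher).
With n = 1, E = −(0.0592/1) log([Na⁺]ₐₙ/[Na⁺]꜀ₐₜ) = −(0.0592/1) log(0.000515/0.364) = −(0.0592/1)(-2.849) = +0.169 V.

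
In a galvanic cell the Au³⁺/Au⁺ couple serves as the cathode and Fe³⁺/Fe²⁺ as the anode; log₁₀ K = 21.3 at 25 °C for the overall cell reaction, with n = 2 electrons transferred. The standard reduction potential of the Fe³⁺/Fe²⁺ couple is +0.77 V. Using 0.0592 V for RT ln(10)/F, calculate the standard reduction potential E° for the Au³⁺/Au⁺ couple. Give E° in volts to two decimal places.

E°cell = (0.0592/n)·log K = (0.0592/2)(21.3) = +0.630 V.
Since Au³⁺/Au⁺ is the cathode and Fe³⁺/Fe²⁺ the anode, E°cell = E°(Au³⁺/Au⁺) − E°(Fe³⁺/Fe²⁺).
So E°(Au³⁺/Au⁺) = E°cell + E°(Fe³⁺/Fe²⁺) = +0.630 + (+0.77) = +1.40 V.

+1.40 V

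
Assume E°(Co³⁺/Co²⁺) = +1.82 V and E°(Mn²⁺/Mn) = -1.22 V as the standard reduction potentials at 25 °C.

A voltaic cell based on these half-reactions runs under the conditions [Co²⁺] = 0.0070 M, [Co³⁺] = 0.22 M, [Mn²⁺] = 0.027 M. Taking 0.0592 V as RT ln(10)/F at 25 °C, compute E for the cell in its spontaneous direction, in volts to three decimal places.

Co³⁺/Co²⁺ is the cathode (higher E°), Mn²⁺/Mn the anode: E°cell = +1.82 − (-1.22) = +3.04 V, n = 2.
Overall: 2 Co³⁺(aq) + Mn(s) → 2 Co²⁺(aq) + Mn²⁺(aq)
Q = [Co²⁺]^2·[Mn²⁺] / ([Co³⁺]^2); log Q = -4.563.
E = E° − (0.0592/n) log Q = +3.04 − (0.0592/2)(-4.563) = +3.175 V.

+3.175 V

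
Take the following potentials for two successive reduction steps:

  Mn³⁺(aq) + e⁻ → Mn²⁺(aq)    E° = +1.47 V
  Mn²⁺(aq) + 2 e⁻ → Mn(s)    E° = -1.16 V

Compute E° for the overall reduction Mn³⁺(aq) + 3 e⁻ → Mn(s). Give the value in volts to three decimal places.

Since ΔG° = −nFE° is additive over sequential reductions, n₃E°₃ = n₁E°₁ + n₂E°₂.
E°₃ = (1×+1.47 + 2×-1.16) / 3 = (-0.850) / 3 = -0.283 V.
E° values themselves are not directly additive — weighting by electron count is essential.

-0.283 V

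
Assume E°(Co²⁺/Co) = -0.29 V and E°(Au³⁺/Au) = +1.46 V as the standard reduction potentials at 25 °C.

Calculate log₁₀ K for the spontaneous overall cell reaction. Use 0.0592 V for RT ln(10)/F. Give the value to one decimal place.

Cathode: Au³⁺/Au; anode: Co²⁺/Co. E°cell = +1.75 V, n = 6.
log K = nE°cell / 0.0592 = (6)(+1.75) / 0.0592 = 177.4.

177.4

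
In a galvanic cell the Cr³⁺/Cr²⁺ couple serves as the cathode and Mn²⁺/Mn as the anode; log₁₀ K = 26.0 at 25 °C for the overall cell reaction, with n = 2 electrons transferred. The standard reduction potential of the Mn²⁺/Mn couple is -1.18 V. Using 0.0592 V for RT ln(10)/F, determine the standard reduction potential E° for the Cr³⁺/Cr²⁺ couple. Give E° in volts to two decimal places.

-0.41 V

E°cell = (0.0592/n)·log K = (0.0592/2)(26.0) = +0.770 V.
Since Cr³⁺/Cr²⁺ is the cathode and Mn²⁺/Mn the anode, E°cell = E°(Cr³⁺/Cr²⁺) − E°(Mn²⁺/Mn).
So E°(Cr³⁺/Cr²⁺) = E°cell + E°(Mn²⁺/Mn) = +0.770 + (-1.18) = -0.41 V.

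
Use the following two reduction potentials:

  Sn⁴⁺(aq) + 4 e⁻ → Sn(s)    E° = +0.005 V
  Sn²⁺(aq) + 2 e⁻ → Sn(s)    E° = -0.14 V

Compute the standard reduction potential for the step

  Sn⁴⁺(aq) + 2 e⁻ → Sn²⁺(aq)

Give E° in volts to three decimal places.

Sequential free energies add, so n₃E°₃ = n₁E°₁ + n₂E°₂.
With n₃ = 4, and the known step contributing 2×(-0.14) V, the unknown satisfies 2·E° = 4×(+0.005) − 2×(-0.14) = +0.300.
E° = +0.300 / 2 = +0.150 V.

+0.150 V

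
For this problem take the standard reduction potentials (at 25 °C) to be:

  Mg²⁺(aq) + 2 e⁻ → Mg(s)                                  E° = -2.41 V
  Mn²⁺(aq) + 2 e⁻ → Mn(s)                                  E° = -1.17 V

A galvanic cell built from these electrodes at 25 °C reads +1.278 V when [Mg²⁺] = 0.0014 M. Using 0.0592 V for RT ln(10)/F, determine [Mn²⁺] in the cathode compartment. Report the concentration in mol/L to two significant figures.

Mn²⁺/Mn is the cathode, Mg²⁺/Mg the anode: E°cell = +1.24 V, n = 2.
Overall reaction: Mn²⁺(aq) + Mg(s) → Mn(s) + Mg²⁺(aq); Q = [Mg²⁺]^1/[Mn²⁺]^1.
From E = E° − (0.0592/n) log Q: log Q = (E° − E)·n/0.0592 = (+1.24 − (+1.278))·2/0.0592 = -1.2838.
So 1·log[Mn²⁺] = 1·log(0.0014) − log Q = -2.8539 − (-1.2838) = -1.5701; [Mn²⁺] = 10^(-1.5701) ≈ 0.027 M.

0.027 M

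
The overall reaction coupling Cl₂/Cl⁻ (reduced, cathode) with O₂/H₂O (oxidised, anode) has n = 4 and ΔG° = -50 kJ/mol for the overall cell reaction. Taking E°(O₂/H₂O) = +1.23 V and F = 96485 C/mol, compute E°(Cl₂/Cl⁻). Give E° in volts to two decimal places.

E°cell = −ΔG°/(nF) = −(-50×10³)/((4)(96485)) = +0.130 V.
Since Cl₂/Cl⁻ is the cathode and O₂/H₂O the anode, E°cell = E°(Cl₂/Cl⁻) − E°(O₂/H₂O).
So E°(Cl₂/Cl⁻) = E°cell + E°(O₂/H₂O) = +0.130 + (+1.23) = +1.36 V.

+1.36 V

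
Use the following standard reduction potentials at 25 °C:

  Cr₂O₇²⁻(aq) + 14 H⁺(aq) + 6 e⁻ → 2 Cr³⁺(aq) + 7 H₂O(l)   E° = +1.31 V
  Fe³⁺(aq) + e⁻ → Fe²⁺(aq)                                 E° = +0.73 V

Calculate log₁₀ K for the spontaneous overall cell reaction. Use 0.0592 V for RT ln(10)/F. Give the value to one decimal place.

Cathode: Cr₂O₇²⁻/Cr³⁺; anode: Fe³⁺/Fe²⁺. E°cell = +0.58 V, n = 6.
log K = nE°cell / 0.0592 = (6)(+0.58) / 0.0592 = 58.8.

58.8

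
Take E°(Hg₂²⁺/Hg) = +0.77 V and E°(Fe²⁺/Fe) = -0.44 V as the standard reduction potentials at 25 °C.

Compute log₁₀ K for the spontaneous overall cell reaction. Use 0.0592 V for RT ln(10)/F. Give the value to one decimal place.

40.9

Cathode: Hg₂²⁺/Hg; anode: Fe²⁺/Fe. E°cell = +1.21 V, n = 2.
log K = nE°cell / 0.0592 = (2)(+1.21) / 0.0592 = 40.9.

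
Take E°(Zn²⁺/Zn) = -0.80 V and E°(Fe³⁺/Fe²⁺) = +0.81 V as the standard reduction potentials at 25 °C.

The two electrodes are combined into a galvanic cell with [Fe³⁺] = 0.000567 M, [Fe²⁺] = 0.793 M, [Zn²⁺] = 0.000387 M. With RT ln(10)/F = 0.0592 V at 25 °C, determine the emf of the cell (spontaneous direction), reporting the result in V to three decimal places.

Fe³⁺/Fe²⁺ is the cathode (higher E°), Zn²⁺/Zn the anode: E°cell = +0.81 − (-0.80) = +1.61 V, n = 2.
Overall: 2 Fe³⁺(aq) + Zn(s) → 2 Fe²⁺(aq) + Zn²⁺(aq)
Q = [Fe²⁺]^2·[Zn²⁺] / ([Fe³⁺]^2); log Q = 2.879.
E = E° − (0.0592/n) log Q = +1.61 − (0.0592/2)(2.879) = +1.525 V.

+1.525 V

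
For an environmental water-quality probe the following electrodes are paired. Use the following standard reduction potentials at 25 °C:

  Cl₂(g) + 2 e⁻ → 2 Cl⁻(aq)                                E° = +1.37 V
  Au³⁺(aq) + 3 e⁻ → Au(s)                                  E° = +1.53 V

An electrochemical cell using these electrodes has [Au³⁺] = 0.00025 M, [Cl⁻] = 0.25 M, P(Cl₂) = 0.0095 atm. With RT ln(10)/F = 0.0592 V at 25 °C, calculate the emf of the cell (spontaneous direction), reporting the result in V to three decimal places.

+0.113 V

Au³⁺/Au is the cathode (higher E°), Cl₂/Cl⁻ the anode: E°cell = +1.53 − (+1.37) = +0.16 V, n = 6.
Overall: 2 Au³⁺(aq) + 6 Cl⁻(aq) → 2 Au(s) + 3 Cl₂(g)
Q = P(Cl₂)^3 / ([Au³⁺]^2·[Cl⁻]^6); log Q = 4.750.
E = E° − (0.0592/n) log Q = +0.16 − (0.0592/6)(4.750) = +0.113 V.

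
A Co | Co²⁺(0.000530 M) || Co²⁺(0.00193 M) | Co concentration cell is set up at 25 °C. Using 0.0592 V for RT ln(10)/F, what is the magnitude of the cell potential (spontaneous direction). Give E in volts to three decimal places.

+0.017 V

For a concentration cell E°cell = 0. The 0.00193 M side is the cathode (reduction is favoured where [Co²⁺] is higher).
With n = 2, E = −(0.0592/2) log([Co²⁺]ₐₙ/[Co²⁺]꜀ₐₜ) = −(0.0592/2) log(0.00053/0.00193) = −(0.0592/2)(-0.561) = +0.017 V.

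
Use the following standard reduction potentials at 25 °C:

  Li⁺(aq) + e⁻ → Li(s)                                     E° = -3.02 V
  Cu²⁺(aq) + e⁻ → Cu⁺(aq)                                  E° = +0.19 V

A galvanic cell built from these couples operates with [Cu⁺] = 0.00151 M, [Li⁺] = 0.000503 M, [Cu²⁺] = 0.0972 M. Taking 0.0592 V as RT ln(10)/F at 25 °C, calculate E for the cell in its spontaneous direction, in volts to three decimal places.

+3.512 V

Cu²⁺/Cu⁺ is the cathode (higher E°), Li⁺/Li the anode: E°cell = +0.19 − (-3.02) = +3.21 V, n = 1.
Overall: Cu²⁺(aq) + Li(s) → Cu⁺(aq) + Li⁺(aq)
Q = [Cu⁺]·[Li⁺] / ([Cu²⁺]); log Q = -5.107.
E = E° − (0.0592/n) log Q = +3.21 − (0.0592/1)(-5.107) = +3.512 V.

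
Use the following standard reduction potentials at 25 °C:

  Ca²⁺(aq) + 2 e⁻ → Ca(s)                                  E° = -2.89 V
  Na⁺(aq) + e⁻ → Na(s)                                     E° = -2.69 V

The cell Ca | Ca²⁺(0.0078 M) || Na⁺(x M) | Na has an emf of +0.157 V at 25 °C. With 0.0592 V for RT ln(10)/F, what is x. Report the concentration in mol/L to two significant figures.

0.017 M

Na⁺/Na is the cathode, Ca²⁺/Ca the anode: E°cell = +0.20 V, n = 2.
Overall reaction: 2 Na⁺(aq) + Ca(s) → 2 Na(s) + Ca²⁺(aq); Q = [Ca²⁺]^1/[Na⁺]^2.
From E = E° − (0.0592/n) log Q: log Q = (E° − E)·n/0.0592 = (+0.20 − (+0.157))·2/0.0592 = 1.4527.
So 2·log[Na⁺] = 1·log(0.0078) − log Q = -2.1079 − (1.4527) = -3.5606; log[Na⁺] = -3.5606 / 2 = -1.7803; [Na⁺] = 10^(-1.7803) ≈ 0.017 M.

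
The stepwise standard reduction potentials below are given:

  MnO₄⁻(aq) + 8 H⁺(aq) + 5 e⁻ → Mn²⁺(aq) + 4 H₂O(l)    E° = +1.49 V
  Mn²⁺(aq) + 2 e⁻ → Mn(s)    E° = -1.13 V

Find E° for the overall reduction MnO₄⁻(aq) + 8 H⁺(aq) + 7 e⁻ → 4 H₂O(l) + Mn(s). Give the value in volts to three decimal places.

Since ΔG° = −nFE° is additive over sequential reductions, n₃E°₃ = n₁E°₁ + n₂E°₂.
E°₃ = (5×+1.49 + 2×-1.13) / 7 = (+5.190) / 7 = +0.741 V.
Simply averaging or adding the two E° values would be wrong; the electron-weighted sum is required.

+0.741 V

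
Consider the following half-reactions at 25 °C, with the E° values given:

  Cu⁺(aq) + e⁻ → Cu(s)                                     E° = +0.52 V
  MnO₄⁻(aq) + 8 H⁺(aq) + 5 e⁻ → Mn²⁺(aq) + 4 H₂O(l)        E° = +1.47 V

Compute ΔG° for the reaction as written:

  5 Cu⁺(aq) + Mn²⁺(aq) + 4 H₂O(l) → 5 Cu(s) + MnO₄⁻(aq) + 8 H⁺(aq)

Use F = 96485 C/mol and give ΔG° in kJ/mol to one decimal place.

As written, Cu⁺/Cu is reduced (cathode) and MnO₄⁻/Mn²⁺ is oxidised (anode), so E°cell = (+0.52) − (+1.47) = -0.95 V.
Balancing electrons gives n = 5.
ΔG° = −nFE° = −(5)(96485)(-0.95) = 458,304 J = +458.3 kJ/mol.

+458.3 kJ/mol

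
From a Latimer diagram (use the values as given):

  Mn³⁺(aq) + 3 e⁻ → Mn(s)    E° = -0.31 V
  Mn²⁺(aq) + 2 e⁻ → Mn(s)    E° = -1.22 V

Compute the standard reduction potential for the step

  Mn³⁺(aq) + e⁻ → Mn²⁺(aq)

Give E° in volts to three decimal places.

+1.510 V

Sequential free energies add, so n₃E°₃ = n₁E°₁ + n₂E°₂.
With n₃ = 3, and the known step contributing 2×(-1.22) V, the unknown satisfies 1·E° = 3×(-0.31) − 2×(-1.22) = +1.510.
E° = +1.510 / 1 = +1.510 V.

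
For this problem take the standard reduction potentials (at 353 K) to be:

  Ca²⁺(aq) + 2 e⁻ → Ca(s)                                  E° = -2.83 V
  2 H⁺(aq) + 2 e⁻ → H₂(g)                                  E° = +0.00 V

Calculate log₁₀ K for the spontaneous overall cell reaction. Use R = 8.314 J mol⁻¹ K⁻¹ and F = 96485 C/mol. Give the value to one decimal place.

80.8

Cathode: H⁺/H₂; anode: Ca²⁺/Ca. E°cell = (+0.00) − (-2.83) = +2.83 V, with n = 2.
ΔG° = −nFE° = −RT ln K, so ln K = nFE°/(RT) = (2)(96485)(+2.83) / ((8.314)(353)) = 186.076.
log₁₀ K = 186.076 / ln 10 = 80.8.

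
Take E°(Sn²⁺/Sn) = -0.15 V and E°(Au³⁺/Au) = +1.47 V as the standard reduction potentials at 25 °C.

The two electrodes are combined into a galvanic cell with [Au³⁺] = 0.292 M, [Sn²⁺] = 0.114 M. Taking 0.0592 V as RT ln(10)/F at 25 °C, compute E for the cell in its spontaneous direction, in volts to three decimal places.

Au³⁺/Au is the cathode (higher E°), Sn²⁺/Sn the anode: E°cell = +1.47 − (-0.15) = +1.62 V, n = 6.
Overall: 2 Au³⁺(aq) + 3 Sn(s) → 2 Au(s) + 3 Sn²⁺(aq)
Q = [Sn²⁺]^3 / ([Au³⁺]^2); log Q = -1.760.
E = E° − (0.0592/n) log Q = +1.62 − (0.0592/6)(-1.760) = +1.637 V.

+1.637 V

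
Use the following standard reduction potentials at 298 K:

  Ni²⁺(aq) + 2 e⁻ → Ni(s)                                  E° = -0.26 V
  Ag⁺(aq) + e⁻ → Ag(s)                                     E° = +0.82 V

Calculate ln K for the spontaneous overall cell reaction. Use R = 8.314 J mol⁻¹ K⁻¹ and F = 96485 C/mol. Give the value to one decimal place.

84.1

Cathode: Ag⁺/Ag; anode: Ni²⁺/Ni. E°cell = (+0.82) − (-0.26) = +1.08 V, with n = 2.
ΔG° = −nFE° = −RT ln K, so ln K = nFE°/(RT) = (2)(96485)(+1.08) / ((8.314)(298)) = 84.118.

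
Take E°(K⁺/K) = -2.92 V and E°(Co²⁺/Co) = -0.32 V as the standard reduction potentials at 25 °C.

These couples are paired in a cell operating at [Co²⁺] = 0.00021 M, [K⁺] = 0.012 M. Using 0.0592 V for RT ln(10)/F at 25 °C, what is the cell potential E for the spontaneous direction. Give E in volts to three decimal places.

Co²⁺/Co is the cathode (higher E°), K⁺/K the anode: E°cell = -0.32 − (-2.92) = +2.60 V, n = 2.
Overall: Co²⁺(aq) + 2 K(s) → Co(s) + 2 K⁺(aq)
Q = [K⁺]^2 / ([Co²⁺]); log Q = -0.164.
E = E° − (0.0592/n) log Q = +2.60 − (0.0592/2)(-0.164) = +2.605 V.

+2.605 V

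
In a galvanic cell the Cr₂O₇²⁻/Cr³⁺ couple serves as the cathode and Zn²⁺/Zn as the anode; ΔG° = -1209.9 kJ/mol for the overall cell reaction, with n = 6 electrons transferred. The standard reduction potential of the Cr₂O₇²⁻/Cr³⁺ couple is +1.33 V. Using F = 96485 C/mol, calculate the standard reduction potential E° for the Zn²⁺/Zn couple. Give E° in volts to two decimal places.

-0.76 V

E°cell = −ΔG°/(nF) = −(-1209.9×10³)/((6)(96485)) = +2.090 V.
Since Cr₂O₇²⁻/Cr³⁺ is the cathode and Zn²⁺/Zn the anode, E°cell = E°(Cr₂O₇²⁻/Cr³⁺) − E°(Zn²⁺/Zn).
So E°(Zn²⁺/Zn) = E°(Cr₂O₇²⁻/Cr³⁺) − E°cell = (+1.33) − (+2.090) = -0.76 V.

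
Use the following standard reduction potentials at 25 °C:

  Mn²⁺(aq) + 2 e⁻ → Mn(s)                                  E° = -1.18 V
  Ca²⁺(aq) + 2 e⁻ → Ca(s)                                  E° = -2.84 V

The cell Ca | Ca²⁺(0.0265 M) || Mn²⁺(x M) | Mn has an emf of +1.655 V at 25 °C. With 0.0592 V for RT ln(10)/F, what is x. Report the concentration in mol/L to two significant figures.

Mn²⁺/Mn is the cathode, Ca²⁺/Ca the anode: E°cell = +1.66 V, n = 2.
Overall reaction: Mn²⁺(aq) + Ca(s) → Mn(s) + Ca²⁺(aq); Q = [Ca²⁺]^1/[Mn²⁺]^1.
From E = E° − (0.0592/n) log Q: log Q = (E° − E)·n/0.0592 = (+1.66 − (+1.655))·2/0.0592 = 0.1689.
So 1·log[Mn²⁺] = 1·log(0.0265) − log Q = -1.5768 − (0.1689) = -1.7457; [Mn²⁺] = 10^(-1.7457) ≈ 0.018 M.

0.018 M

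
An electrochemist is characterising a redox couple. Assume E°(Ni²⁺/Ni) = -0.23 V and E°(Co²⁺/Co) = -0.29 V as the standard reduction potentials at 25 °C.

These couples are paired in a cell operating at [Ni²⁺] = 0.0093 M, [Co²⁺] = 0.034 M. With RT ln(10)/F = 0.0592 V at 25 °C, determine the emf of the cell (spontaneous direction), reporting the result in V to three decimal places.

Ni²⁺/Ni is the cathode (higher E°), Co²⁺/Co the anode: E°cell = -0.23 − (-0.29) = +0.06 V, n = 2.
Overall: Ni²⁺(aq) + Co(s) → Ni(s) + Co²⁺(aq)
Q = [Co²⁺] / ([Ni²⁺]); log Q = 0.563.
E = E° − (0.0592/n) log Q = +0.06 − (0.0592/2)(0.563) = +0.043 V.

+0.043 V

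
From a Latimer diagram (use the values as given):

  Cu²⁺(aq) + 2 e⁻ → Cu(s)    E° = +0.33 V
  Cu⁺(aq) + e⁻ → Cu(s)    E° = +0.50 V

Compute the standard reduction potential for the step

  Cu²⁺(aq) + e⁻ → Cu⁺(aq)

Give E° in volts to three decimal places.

Sequential free energies add, so n₃E°₃ = n₁E°₁ + n₂E°₂.
With n₃ = 2, and the known step contributing 1×(+0.50) V, the unknown satisfies 1·E° = 2×(+0.33) − 1×(+0.50) = +0.160.
E° = +0.160 / 1 = +0.160 V.

+0.160 V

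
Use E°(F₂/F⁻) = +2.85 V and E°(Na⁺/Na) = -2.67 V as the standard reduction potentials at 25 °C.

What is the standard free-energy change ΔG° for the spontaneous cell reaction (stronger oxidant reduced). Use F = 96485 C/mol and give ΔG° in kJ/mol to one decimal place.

-1065.2 kJ/mol

F₂/F⁻ (E° = +2.85 V) is the cathode; Na⁺/Na (E° = -2.67 V) is the anode, so E°cell = +5.52 V.
Balancing electrons gives n = 2 (lcm of 2 and 1).
ΔG° = −nFE° = −(2)(96485)(+5.52) = -1,065,194 J = -1065.2 kJ/mol.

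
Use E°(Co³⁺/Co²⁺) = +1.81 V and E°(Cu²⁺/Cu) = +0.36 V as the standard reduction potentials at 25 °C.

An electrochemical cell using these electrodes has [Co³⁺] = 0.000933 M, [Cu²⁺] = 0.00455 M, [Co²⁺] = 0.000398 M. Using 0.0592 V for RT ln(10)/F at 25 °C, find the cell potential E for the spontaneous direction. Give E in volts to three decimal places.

+1.541 V

Co³⁺/Co²⁺ is the cathode (higher E°), Cu²⁺/Cu the anode: E°cell = +1.81 − (+0.36) = +1.45 V, n = 2.
Overall: 2 Co³⁺(aq) + Cu(s) → 2 Co²⁺(aq) + Cu²⁺(aq)
Q = [Co²⁺]^2·[Cu²⁺] / ([Co³⁺]^2); log Q = -3.082.
E = E° − (0.0592/n) log Q = +1.45 − (0.0592/2)(-3.082) = +1.541 V.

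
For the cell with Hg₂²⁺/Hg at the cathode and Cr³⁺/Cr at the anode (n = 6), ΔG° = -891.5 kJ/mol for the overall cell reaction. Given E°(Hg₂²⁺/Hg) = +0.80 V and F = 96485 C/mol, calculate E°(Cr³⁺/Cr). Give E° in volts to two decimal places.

-0.74 V

E°cell = −ΔG°/(nF) = −(-891.5×10³)/((6)(96485)) = +1.540 V.
Since Hg₂²⁺/Hg is the cathode and Cr³⁺/Cr the anode, E°cell = E°(Hg₂²⁺/Hg) − E°(Cr³⁺/Cr).
So E°(Cr³⁺/Cr) = E°(Hg₂²⁺/Hg) − E°cell = (+0.80) − (+1.540) = -0.74 V.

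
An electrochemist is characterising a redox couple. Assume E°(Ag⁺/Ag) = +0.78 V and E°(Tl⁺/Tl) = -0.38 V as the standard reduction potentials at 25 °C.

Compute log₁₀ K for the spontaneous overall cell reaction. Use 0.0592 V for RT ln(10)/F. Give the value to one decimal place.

Cathode: Ag⁺/Ag; anode: Tl⁺/Tl. E°cell = +1.16 V, n = 1.
log K = nE°cell / 0.0592 = (1)(+1.16) / 0.0592 = 19.6.

19.6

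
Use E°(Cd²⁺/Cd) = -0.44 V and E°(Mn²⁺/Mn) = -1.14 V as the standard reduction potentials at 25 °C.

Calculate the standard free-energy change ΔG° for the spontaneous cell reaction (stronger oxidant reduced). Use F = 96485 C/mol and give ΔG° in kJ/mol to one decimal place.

-135.1 kJ/mol

Cd²⁺/Cd (E° = -0.44 V) is the cathode; Mn²⁺/Mn (E° = -1.14 V) is the anode, so E°cell = +0.70 V.
Balancing electrons gives n = 2 (lcm of 2 and 2).
ΔG° = −nFE° = −(2)(96485)(+0.70) = -135,079 J = -135.1 kJ/mol.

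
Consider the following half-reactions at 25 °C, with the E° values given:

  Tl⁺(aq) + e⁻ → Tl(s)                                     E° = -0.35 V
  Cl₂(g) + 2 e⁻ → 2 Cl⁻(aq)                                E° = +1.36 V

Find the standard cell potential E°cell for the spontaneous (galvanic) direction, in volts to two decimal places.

The Cl₂/Cl⁻ couple has the higher reduction potential, so it is the cathode; Tl⁺/Tl is oxidised at the anode.
E°cell = E°(cathode) − E°(anode) = (+1.36) − (-0.35) = +1.71 V.

+1.71 V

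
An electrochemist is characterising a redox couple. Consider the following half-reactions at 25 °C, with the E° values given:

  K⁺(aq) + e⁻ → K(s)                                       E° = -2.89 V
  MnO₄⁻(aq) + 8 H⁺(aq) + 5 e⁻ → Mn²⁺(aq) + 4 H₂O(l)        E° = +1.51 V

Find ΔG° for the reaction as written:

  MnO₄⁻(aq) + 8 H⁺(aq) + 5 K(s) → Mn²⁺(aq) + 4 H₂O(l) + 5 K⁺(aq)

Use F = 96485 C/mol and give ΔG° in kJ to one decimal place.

-2122.7 kJ

As written, MnO₄⁻/Mn²⁺ is reduced (cathode) and K⁺/K is oxidised (anode), so E°cell = (+1.51) − (-2.89) = +4.40 V.
Balancing electrons gives n = 5.
ΔG° = −nFE° = −(5)(96485)(+4.40) = -2,122,670 J = -2122.7 kJ.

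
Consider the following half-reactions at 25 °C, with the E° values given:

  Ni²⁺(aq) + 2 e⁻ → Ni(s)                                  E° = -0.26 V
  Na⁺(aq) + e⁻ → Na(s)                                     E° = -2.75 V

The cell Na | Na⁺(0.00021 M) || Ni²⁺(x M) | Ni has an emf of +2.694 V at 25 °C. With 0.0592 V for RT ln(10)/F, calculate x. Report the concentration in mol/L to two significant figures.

Ni²⁺/Ni is the cathode, Na⁺/Na the anode: E°cell = +2.49 V, n = 2.
Overall reaction: Ni²⁺(aq) + 2 Na(s) → Ni(s) + 2 Na⁺(aq); Q = [Na⁺]^2/[Ni²⁺]^1.
From E = E° − (0.0592/n) log Q: log Q = (E° − E)·n/0.0592 = (+2.49 − (+2.694))·2/0.0592 = -6.8919.
So 1·log[Ni²⁺] = 2·log(0.00021) − log Q = -7.3556 − (-6.8919) = -0.4637; [Ni²⁺] = 10^(-0.4637) ≈ 0.34 M.

0.34 M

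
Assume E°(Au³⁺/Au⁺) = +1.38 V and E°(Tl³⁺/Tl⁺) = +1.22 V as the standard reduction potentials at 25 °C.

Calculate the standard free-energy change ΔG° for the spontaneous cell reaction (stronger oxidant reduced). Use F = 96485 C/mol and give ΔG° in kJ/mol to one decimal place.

Au³⁺/Au⁺ (E° = +1.38 V) is the cathode; Tl³⁺/Tl⁺ (E° = +1.22 V) is the anode, so E°cell = +0.16 V.
Balancing electrons gives n = 2 (lcm of 2 and 2).
ΔG° = −nFE° = −(2)(96485)(+0.16) = -30,875 J = -30.9 kJ/mol.

-30.9 kJ/mol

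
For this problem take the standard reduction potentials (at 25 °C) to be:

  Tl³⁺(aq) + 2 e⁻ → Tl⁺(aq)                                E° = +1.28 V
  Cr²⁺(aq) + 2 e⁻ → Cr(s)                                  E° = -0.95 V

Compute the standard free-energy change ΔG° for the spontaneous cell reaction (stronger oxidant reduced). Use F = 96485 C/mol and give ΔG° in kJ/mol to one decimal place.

Tl³⁺/Tl⁺ (E° = +1.28 V) is the cathode; Cr²⁺/Cr (E° = -0.95 V) is the anode, so E°cell = +2.23 V.
Balancing electrons gives n = 2 (lcm of 2 and 2).
ΔG° = −nFE° = −(2)(96485)(+2.23) = -430,323 J = -430.3 kJ/mol.

-430.3 kJ/mol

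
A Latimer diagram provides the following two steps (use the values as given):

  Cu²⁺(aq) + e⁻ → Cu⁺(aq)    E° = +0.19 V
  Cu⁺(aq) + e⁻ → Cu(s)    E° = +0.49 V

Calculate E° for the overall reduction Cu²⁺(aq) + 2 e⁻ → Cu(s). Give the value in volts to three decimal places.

+0.340 V

Since ΔG° = −nFE° is additive over sequential reductions, n₃E°₃ = n₁E°₁ + n₂E°₂.
E°₃ = (1×+0.19 + 1×+0.49) / 2 = (+0.680) / 2 = +0.340 V.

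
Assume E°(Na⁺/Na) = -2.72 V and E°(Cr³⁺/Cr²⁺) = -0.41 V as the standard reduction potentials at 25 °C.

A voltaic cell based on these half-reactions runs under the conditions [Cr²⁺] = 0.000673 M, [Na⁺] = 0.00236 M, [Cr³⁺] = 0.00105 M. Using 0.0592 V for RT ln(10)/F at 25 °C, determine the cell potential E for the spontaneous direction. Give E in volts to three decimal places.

Cr³⁺/Cr²⁺ is the cathode (higher E°), Na⁺/Na the anode: E°cell = -0.41 − (-2.72) = +2.31 V, n = 1.
Overall: Cr³⁺(aq) + Na(s) → Cr²⁺(aq) + Na⁺(aq)
Q = [Cr²⁺]·[Na⁺] / ([Cr³⁺]); log Q = -2.820.
E = E° − (0.0592/n) log Q = +2.31 − (0.0592/1)(-2.820) = +2.477 V.

+2.477 V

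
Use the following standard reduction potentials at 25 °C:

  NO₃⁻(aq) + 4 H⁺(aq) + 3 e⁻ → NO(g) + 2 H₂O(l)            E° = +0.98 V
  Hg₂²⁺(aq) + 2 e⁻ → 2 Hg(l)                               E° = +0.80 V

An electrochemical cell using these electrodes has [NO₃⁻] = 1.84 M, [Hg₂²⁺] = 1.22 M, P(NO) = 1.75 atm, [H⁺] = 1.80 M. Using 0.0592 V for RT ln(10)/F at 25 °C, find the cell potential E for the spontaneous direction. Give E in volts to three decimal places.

+0.198 V

NO₃⁻/NO is the cathode (higher E°), Hg₂²⁺/Hg the anode: E°cell = +0.98 − (+0.80) = +0.18 V, n = 6.
Overall: 2 NO₃⁻(aq) + 8 H⁺(aq) + 6 Hg(l) → 2 NO(g) + 4 H₂O(l) + 3 Hg₂²⁺(aq)
Q = P(NO)^2·[Hg₂²⁺]^3 / ([NO₃⁻]^2·[H⁺]^8); log Q = -1.827.
E = E° − (0.0592/n) log Q = +0.18 − (0.0592/6)(-1.827) = +0.198 V.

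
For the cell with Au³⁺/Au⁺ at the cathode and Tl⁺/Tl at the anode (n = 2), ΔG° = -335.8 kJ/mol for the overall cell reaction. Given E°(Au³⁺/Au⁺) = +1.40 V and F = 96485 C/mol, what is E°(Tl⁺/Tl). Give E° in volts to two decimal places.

E°cell = −ΔG°/(nF) = −(-335.8×10³)/((2)(96485)) = +1.740 V.
Since Au³⁺/Au⁺ is the cathode and Tl⁺/Tl the anode, E°cell = E°(Au³⁺/Au⁺) − E°(Tl⁺/Tl).
So E°(Tl⁺/Tl) = E°(Au³⁺/Au⁺) − E°cell = (+1.40) − (+1.740) = -0.34 V.

-0.34 V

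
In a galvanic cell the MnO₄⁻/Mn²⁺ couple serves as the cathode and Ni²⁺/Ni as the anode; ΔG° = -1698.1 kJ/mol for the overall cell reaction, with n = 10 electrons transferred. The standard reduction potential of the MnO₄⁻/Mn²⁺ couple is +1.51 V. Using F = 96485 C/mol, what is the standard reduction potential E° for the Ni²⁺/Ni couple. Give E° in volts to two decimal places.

E°cell = −ΔG°/(nF) = −(-1698.1×10³)/((10)(96485)) = +1.760 V.
Since MnO₄⁻/Mn²⁺ is the cathode and Ni²⁺/Ni the anode, E°cell = E°(MnO₄⁻/Mn²⁺) − E°(Ni²⁺/Ni).
So E°(Ni²⁺/Ni) = E°(MnO₄⁻/Mn²⁺) − E°cell = (+1.51) − (+1.760) = -0.25 V.

-0.25 V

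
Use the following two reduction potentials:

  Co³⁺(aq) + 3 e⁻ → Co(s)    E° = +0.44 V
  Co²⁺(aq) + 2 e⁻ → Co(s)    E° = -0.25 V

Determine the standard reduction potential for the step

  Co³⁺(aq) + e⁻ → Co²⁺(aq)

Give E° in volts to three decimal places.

Sequential free energies add, so n₃E°₃ = n₁E°₁ + n₂E°₂.
With n₃ = 3, and the known step contributing 2×(-0.25) V, the unknown satisfies 1·E° = 3×(+0.44) − 2×(-0.25) = +1.820.
E° = +1.820 / 1 = +1.820 V.

+1.820 V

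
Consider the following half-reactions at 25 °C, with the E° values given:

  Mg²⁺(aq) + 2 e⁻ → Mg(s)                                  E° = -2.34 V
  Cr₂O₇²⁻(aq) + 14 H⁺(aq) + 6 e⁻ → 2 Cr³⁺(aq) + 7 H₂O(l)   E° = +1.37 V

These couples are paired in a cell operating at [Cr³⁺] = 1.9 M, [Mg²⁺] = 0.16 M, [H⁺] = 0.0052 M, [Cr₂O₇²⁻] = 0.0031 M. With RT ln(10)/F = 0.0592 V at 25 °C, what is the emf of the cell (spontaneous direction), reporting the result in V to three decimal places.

+3.388 V

Cr₂O₇²⁻/Cr³⁺ is the cathode (higher E°), Mg²⁺/Mg the anode: E°cell = +1.37 − (-2.34) = +3.71 V, n = 6.
Overall: Cr₂O₇²⁻(aq) + 14 H⁺(aq) + 3 Mg(s) → 2 Cr³⁺(aq) + 7 H₂O(l) + 3 Mg²⁺(aq)
Q = [Cr³⁺]^2·[Mg²⁺]^3 / ([Cr₂O₇²⁻]·[H⁺]^14); log Q = 32.654.
E = E° − (0.0592/n) log Q = +3.71 − (0.0592/6)(32.654) = +3.388 V.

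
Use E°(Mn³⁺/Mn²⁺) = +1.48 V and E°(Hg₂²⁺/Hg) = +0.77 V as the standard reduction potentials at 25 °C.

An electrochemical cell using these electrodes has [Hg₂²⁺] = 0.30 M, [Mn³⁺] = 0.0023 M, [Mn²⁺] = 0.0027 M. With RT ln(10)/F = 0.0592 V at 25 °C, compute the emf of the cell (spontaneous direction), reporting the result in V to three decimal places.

Mn³⁺/Mn²⁺ is the cathode (higher E°), Hg₂²⁺/Hg the anode: E°cell = +1.48 − (+0.77) = +0.71 V, n = 2.
Overall: 2 Mn³⁺(aq) + 2 Hg(l) → 2 Mn²⁺(aq) + Hg₂²⁺(aq)
Q = [Mn²⁺]^2·[Hg₂²⁺] / ([Mn³⁺]^2); log Q = -0.384.
E = E° − (0.0592/n) log Q = +0.71 − (0.0592/2)(-0.384) = +0.721 V.

+0.721 V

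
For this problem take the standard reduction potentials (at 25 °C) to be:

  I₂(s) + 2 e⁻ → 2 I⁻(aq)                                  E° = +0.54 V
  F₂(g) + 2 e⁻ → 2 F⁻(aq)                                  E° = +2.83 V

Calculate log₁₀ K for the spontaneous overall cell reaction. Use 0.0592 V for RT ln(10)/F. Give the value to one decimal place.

77.4

Cathode: F₂/F⁻; anode: I₂/I⁻. E°cell = +2.29 V, n = 2.
log K = nE°cell / 0.0592 = (2)(+2.29) / 0.0592 = 77.4.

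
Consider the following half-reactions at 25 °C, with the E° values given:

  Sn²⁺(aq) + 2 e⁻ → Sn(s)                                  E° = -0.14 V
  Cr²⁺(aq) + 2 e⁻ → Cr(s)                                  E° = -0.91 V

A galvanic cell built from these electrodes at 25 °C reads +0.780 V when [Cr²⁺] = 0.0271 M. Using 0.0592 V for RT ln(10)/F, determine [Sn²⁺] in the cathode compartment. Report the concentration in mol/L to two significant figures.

0.059 M

Sn²⁺/Sn is the cathode, Cr²⁺/Cr the anode: E°cell = +0.77 V, n = 2.
Overall reaction: Sn²⁺(aq) + Cr(s) → Sn(s) + Cr²⁺(aq); Q = [Cr²⁺]^1/[Sn²⁺]^1.
From E = E° − (0.0592/n) log Q: log Q = (E° − E)·n/0.0592 = (+0.77 − (+0.780))·2/0.0592 = -0.3378.
So 1·log[Sn²⁺] = 1·log(0.0271) − log Q = -1.5670 − (-0.3378) = -1.2292; [Sn²⁺] = 10^(-1.2292) ≈ 0.059 M.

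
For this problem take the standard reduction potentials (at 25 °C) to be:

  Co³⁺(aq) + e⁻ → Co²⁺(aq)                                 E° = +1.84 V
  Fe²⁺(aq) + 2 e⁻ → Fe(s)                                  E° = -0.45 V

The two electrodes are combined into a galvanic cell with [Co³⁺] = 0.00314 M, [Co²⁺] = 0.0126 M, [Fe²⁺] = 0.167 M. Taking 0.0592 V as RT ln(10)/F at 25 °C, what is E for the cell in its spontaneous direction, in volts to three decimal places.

Co³⁺/Co²⁺ is the cathode (higher E°), Fe²⁺/Fe the anode: E°cell = +1.84 − (-0.45) = +2.29 V, n = 2.
Overall: 2 Co³⁺(aq) + Fe(s) → 2 Co²⁺(aq) + Fe²⁺(aq)
Q = [Co²⁺]^2·[Fe²⁺] / ([Co³⁺]^2); log Q = 0.430.
E = E° − (0.0592/n) log Q = +2.29 − (0.0592/2)(0.430) = +2.277 V.

+2.277 V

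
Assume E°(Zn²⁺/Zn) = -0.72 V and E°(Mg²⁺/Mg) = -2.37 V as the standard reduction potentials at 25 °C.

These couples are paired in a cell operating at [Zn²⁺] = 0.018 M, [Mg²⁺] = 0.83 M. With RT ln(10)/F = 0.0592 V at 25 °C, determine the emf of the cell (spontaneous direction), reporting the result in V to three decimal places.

+1.601 V

Zn²⁺/Zn is the cathode (higher E°), Mg²⁺/Mg the anode: E°cell = -0.72 − (-2.37) = +1.65 V, n = 2.
Overall: Zn²⁺(aq) + Mg(s) → Zn(s) + Mg²⁺(aq)
Q = [Mg²⁺] / ([Zn²⁺]); log Q = 1.664.
E = E° − (0.0592/n) log Q = +1.65 − (0.0592/2)(1.664) = +1.601 V.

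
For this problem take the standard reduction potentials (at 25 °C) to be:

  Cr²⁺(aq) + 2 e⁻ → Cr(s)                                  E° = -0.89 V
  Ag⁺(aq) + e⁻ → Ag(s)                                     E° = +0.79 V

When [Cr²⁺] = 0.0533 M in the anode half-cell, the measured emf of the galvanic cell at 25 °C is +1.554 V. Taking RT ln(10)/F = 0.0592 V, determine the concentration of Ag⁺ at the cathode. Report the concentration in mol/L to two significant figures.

0.0017 M

Ag⁺/Ag is the cathode, Cr²⁺/Cr the anode: E°cell = +1.68 V, n = 2.
Overall reaction: 2 Ag⁺(aq) + Cr(s) → 2 Ag(s) + Cr²⁺(aq); Q = [Cr²⁺]^1/[Ag⁺]^2.
From E = E° − (0.0592/n) log Q: log Q = (E° − E)·n/0.0592 = (+1.68 − (+1.554))·2/0.0592 = 4.2568.
So 2·log[Ag⁺] = 1·log(0.0533) − log Q = -1.2733 − (4.2568) = -5.5301; log[Ag⁺] = -5.5301 / 2 = -2.7651; [Ag⁺] = 10^(-2.7651) ≈ 0.0017 M.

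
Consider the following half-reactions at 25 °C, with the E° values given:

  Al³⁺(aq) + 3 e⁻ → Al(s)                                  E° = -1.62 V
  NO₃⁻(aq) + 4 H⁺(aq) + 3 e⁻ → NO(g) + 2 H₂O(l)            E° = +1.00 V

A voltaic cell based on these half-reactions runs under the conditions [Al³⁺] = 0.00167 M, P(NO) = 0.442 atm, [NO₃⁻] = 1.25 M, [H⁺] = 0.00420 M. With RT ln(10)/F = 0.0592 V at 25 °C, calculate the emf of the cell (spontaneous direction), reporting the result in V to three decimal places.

NO₃⁻/NO is the cathode (higher E°), Al³⁺/Al the anode: E°cell = +1.00 − (-1.62) = +2.62 V, n = 3.
Overall: NO₃⁻(aq) + 4 H⁺(aq) + Al(s) → NO(g) + 2 H₂O(l) + Al³⁺(aq)
Q = P(NO)·[Al³⁺] / ([NO₃⁻]·[H⁺]^4); log Q = 6.278.
E = E° − (0.0592/n) log Q = +2.62 − (0.0592/3)(6.278) = +2.496 V.

+2.496 V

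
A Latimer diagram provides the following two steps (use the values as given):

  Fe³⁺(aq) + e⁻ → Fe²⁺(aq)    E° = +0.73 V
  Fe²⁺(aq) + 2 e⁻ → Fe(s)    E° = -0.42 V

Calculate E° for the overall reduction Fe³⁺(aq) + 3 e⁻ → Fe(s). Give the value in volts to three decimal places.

-0.037 V

Standard free energies of sequential steps add: ΔG°₃ = ΔG°₁ + ΔG°₂, so n₃E°₃ = n₁E°₁ + n₂E°₂.
E°₃ = (1×+0.73 + 2×-0.42) / 3 = (-0.110) / 3 = -0.037 V.
E° values themselves are not directly additive — weighting by electron count is essential.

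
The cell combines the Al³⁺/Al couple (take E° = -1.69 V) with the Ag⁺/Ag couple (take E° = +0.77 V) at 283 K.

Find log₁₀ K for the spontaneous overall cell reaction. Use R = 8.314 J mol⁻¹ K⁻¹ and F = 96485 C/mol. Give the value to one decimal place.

Cathode: Ag⁺/Ag; anode: Al³⁺/Al. E°cell = (+0.77) − (-1.69) = +2.46 V, with n = 3.
ΔG° = −nFE° = −RT ln K, so ln K = nFE°/(RT) = (3)(96485)(+2.46) / ((8.314)(283)) = 302.635.
log₁₀ K = 302.635 / ln 10 = 131.4.

131.4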